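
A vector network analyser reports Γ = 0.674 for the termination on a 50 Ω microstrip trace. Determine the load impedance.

Z_L = Z_0·(1 + Γ)/(1 − Γ) = 50·(1.67)/(0.326)

Z_L ≈ 257 Ω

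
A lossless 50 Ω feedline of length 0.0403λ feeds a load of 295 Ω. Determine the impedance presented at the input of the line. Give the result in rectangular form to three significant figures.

Z_in ≈ 94.5 − j131 Ω

βl = 2π × 0.0403 = 14.5°
tan(βl) = tan(14.5°) = 0.259
Z_in = Z_0·(Z_L + jZ_0·tanβl)/(Z_0 + jZ_L·tanβl)
     = 50·(295 + j12.9)/(50 + j76.3)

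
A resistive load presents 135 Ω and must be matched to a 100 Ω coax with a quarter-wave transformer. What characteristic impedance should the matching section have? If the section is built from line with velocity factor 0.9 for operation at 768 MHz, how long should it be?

Z_qwt = √(Z_0·R_L) = √(100 × 135) = √13500
λ = 0.9·c/f = 0.352 m, so l = λ/4 = 0.0879 m

Z_qwt ≈ 116 Ω; length ≈ 8.79 cm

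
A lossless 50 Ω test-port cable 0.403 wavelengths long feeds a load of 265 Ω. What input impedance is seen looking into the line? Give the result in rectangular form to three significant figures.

Z_in ≈ 26.8 + j64.4 Ω

βl = 2π × 0.403 = 145°
tan(βl) = tan(145°) = -0.698
Z_in = Z_0·(Z_L + jZ_0·tanβl)/(Z_0 + jZ_L·tanβl)
     = 50·(265 − j34.9)/(50 − j185)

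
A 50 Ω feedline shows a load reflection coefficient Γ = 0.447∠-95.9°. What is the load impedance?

Z_L ≈ 31 − j34.4 Ω

Z_L = Z_0·(1 + Γ)/(1 − Γ) = 50·(0.954 − j0.445)/(1.05 + j0.445)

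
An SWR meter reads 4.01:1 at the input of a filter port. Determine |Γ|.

|Γ| ≈ 0.601

|Γ| = (S − 1)/(S + 1) = (4.01 − 1)/(4.01 + 1) = 3.01/5.01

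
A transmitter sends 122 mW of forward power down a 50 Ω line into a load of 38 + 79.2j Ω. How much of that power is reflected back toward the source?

|Γ| = |(-12 + j79.2)/(88 + j79.2)| = 0.677
|Γ|² = 0.458
P_refl = |Γ|²·P_inc = 55.9 mW, P_del = (1 − |Γ|²)·P_inc = 66.1 mW

P_reflected ≈ 55.9 mW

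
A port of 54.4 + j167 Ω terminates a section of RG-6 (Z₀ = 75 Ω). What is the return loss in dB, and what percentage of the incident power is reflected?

RL ≈ 1.98 dB; 63.4% of incident power reflected

Γ = (-20.6 + j167)/(129.4 + j167), |Γ| = 0.796
RL = −20·log₁₀(0.796) = 1.98 dB
P_refl/P_inc = |Γ|² = 0.634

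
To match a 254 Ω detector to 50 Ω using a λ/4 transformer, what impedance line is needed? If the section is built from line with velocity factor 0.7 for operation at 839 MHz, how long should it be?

Z_qwt ≈ 113 Ω; length ≈ 6.26 cm

Z_qwt = √(Z_0·R_L) = √(50 × 254) = √12700
λ = 0.7·c/f = 0.25 m, so l = λ/4 = 0.0626 m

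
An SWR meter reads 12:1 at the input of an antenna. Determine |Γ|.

|Γ| = (S − 1)/(S + 1) = (12 − 1)/(12 + 1) = 11/13

|Γ| ≈ 0.846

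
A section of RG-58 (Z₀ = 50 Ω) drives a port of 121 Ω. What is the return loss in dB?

Γ = (121 − 50)/(121 + 50) = 0.415
RL = −20·log₁₀|Γ| = −20·log₁₀(0.415)

RL ≈ 7.63 dB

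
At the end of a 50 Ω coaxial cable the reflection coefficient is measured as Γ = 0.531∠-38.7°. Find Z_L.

Z_L ≈ 79.2 − j73.3 Ω

Z_L = Z_0·(1 + Γ)/(1 − Γ) = 50·(1.41 − j0.332)/(0.586 + j0.332)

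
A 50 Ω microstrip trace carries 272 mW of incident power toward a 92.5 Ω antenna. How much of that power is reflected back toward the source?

P_reflected ≈ 24.2 mW

Γ = (92.5 − 50)/(92.5 + 50) = 0.298
|Γ|² = 0.089
P_refl = |Γ|²·P_inc = 24.2 mW, P_del = (1 − |Γ|²)·P_inc = 248 mW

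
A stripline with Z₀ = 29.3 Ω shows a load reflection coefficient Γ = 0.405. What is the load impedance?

Z_L ≈ 69.2 Ω

Z_L = Z_0·(1 + Γ)/(1 − Γ) = 29.3·(1.41)/(0.595)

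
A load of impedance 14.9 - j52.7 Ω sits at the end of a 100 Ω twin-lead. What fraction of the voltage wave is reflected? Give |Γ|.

Γ = (Z_L − Z_0)/(Z_L + Z_0) = (-85.1 − j52.7)/(114.9 − j52.7)
|Γ| = 100/126

|Γ| ≈ 0.792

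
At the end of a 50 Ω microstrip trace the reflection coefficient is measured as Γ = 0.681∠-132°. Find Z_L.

Z_L = Z_0·(1 + Γ)/(1 − Γ) = 50·(0.544 − j0.506)/(1.46 + j0.506)

Z_L ≈ 11.3 − j21.3 Ω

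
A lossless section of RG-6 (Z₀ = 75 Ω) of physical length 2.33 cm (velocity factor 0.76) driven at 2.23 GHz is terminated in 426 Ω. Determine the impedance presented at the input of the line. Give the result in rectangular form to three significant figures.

λ = v/f = 0.76·c / 2.23 GHz = 0.102 m
βl = 2π·l/λ = 2π × 0.228 = 82°
tan(βl) = tan(82°) = 7.15
Z_in = Z_0·(Z_L + jZ_0·tanβl)/(Z_0 + jZ_L·tanβl)
     = 75·(426 + j536)/(75 + j3050)

Z_in ≈ 13.5 − j10.2 Ω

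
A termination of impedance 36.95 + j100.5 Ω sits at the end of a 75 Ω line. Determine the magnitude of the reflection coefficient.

Γ = (Z_L − Z_0)/(Z_L + Z_0) = (-38.05 + j100.5)/(112 + j100.5)
|Γ| = 107/150

|Γ| ≈ 0.714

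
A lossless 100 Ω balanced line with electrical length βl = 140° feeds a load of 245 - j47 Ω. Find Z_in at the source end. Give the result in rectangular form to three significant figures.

Z_in ≈ 90.9 + j92.4 Ω

tan(βl) = tan(140°) = -0.839
Z_in = Z_0·(Z_L + jZ_0·tanβl)/(Z_0 + jZ_L·tanβl)
     = 100·(245 − j131)/(60.6 − j206)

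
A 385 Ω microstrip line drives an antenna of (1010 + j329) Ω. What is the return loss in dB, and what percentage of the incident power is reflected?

RL ≈ 6.15 dB; 24.3% of incident power reflected

Γ = (625 + j329)/(1395 + j329), |Γ| = 0.493
RL = −20·log₁₀(0.493) = 6.15 dB
P_refl/P_inc = |Γ|² = 0.243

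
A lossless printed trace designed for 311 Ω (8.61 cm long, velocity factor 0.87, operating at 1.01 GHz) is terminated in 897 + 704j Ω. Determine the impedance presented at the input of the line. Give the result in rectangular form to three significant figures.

λ = v/f = 0.87·c / 1.01 GHz = 0.258 m
βl = 2π·l/λ = 2π × 0.333 = 120°
tan(βl) = tan(120°) = -1.74
Z_in = Z_0·(Z_L + jZ_0·tanβl)/(Z_0 + jZ_L·tanβl)
     = 311·(897 + j164)/(1530 − j1560)

Z_in ≈ 72.9 + j107 Ω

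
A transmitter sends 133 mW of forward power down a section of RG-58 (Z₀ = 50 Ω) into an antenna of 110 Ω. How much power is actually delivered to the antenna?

P_delivered ≈ 114 mW

Γ = (110 − 50)/(110 + 50) = 0.375
|Γ|² = 0.141
P_refl = |Γ|²·P_inc = 18.7 mW, P_del = (1 − |Γ|²)·P_inc = 114 mW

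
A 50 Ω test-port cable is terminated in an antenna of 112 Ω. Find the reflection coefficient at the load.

Γ = 0.383

Γ = (Z_L − Z_0)/(Z_L + Z_0) = (112 − 50)/(112 + 50) = 62/162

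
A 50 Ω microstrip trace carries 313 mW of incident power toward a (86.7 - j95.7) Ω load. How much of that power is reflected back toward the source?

P_reflected ≈ 118 mW

|Γ| = |(36.7 − j95.7)/(136.7 − j95.7)| = 0.614
|Γ|² = 0.377
P_refl = |Γ|²·P_inc = 118 mW, P_del = (1 − |Γ|²)·P_inc = 195 mW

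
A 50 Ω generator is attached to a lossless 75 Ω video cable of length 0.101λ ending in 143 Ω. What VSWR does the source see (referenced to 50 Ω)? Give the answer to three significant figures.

VSWR ≈ 2.39

βl = 2π × 0.101 = 36.4°
tan(βl) = 0.736
Z_in = Z_0·(Z_L + jZ_0·tanβl)/(Z_0 + jZ_L·tanβl) = 74.2 − j49 Ω
Γ_s = (Z_in − Z_s)/(Z_in + Z_s) = (24.2 − j49)/(124 − j49), |Γ_s| = 0.409
VSWR = (1 + |Γ_s|)/(1 − |Γ_s|)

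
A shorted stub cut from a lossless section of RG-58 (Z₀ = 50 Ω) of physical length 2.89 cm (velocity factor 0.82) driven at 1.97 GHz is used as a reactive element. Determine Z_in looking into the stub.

λ = v/f = 0.82·c / 1.97 GHz = 0.125 m
βl = 2π·l/λ = 2π × 0.231 = 83.3°
tan(βl) = 8.53
For a shorted stub, Z_in = jZ_0·tan(βl)

Z_in ≈ +j427 Ω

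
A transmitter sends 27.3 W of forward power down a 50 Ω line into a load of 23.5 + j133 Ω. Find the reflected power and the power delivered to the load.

|Γ| = |(-26.5 + j133)/(73.5 + j133)| = 0.892
|Γ|² = 0.796
P_refl = |Γ|²·P_inc = 21.7 W, P_del = (1 − |Γ|²)·P_inc = 5.56 W

P_reflected ≈ 21.7 W; P_delivered ≈ 5.56 W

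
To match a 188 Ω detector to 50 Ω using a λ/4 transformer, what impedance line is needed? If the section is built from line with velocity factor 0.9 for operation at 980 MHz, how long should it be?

Z_qwt = √(Z_0·R_L) = √(50 × 188) = √9400
λ = 0.9·c/f = 0.276 m, so l = λ/4 = 0.0689 m

Z_qwt ≈ 97 Ω; length ≈ 6.89 cm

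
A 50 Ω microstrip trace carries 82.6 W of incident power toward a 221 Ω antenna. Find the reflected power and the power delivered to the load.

P_reflected ≈ 32.9 W; P_delivered ≈ 49.7 W

Γ = (221 − 50)/(221 + 50) = 0.631
|Γ|² = 0.398
P_refl = |Γ|²·P_inc = 32.9 W, P_del = (1 − |Γ|²)·P_inc = 49.7 W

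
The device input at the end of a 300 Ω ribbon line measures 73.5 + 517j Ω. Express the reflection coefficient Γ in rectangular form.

Γ = (Z_L − Z_0)/(Z_L + Z_0) = (-226.5 + j517)/(373.5 + j517)

Γ ≈ 0.449 + j0.763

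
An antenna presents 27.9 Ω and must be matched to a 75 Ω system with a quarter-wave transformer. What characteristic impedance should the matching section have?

Z_qwt = √(Z_0·R_L) = √(75 × 27.9) = √2092

Z_qwt ≈ 45.7 Ω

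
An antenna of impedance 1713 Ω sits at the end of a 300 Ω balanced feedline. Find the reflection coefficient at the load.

Γ = 0.702

Γ = (Z_L − Z_0)/(Z_L + Z_0) = (1713 − 300)/(1713 + 300) = 1413/2013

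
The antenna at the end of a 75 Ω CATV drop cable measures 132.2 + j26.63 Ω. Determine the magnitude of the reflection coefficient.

|Γ| ≈ 0.302

Γ = (Z_L − Z_0)/(Z_L + Z_0) = (57.2 + j26.63)/(207.2 + j26.63)
|Γ| = 63.1/209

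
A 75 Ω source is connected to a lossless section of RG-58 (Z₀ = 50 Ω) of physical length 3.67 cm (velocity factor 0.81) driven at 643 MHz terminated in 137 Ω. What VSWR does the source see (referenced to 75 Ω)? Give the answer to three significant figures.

VSWR ≈ 2.65

λ = v/f = 0.81·c / 643 MHz = 0.378 m
βl = 2π·l/λ = 2π × 0.0971 = 35°
tan(βl) = 0.699
Z_in = Z_0·(Z_L + jZ_0·tanβl)/(Z_0 + jZ_L·tanβl) = 43.7 − j48.7 Ω
Γ_s = (Z_in − Z_s)/(Z_in + Z_s) = (-31.3 − j48.7)/(119 − j48.7), |Γ_s| = 0.451
VSWR = (1 + |Γ_s|)/(1 − |Γ_s|)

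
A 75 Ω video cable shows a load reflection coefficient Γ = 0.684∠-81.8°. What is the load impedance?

Z_L ≈ 31.4 − j79.8 Ω

Z_L = Z_0·(1 + Γ)/(1 − Γ) = 75·(1.1 − j0.677)/(0.902 + j0.677)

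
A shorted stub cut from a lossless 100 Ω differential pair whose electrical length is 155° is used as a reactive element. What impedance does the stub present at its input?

tan(βl) = -0.466
For a shorted stub, Z_in = jZ_0·tan(βl)

Z_in ≈ −j46.6 Ω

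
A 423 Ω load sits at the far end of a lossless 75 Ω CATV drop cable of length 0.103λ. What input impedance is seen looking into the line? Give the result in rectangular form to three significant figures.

βl = 2π × 0.103 = 37.1°
tan(βl) = tan(37.1°) = 0.756
Z_in = Z_0·(Z_L + jZ_0·tanβl)/(Z_0 + jZ_L·tanβl)
     = 75·(423 + j56.7)/(75 + j320)

Z_in ≈ 34.7 − j91.1 Ω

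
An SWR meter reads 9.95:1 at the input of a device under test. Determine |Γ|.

|Γ| ≈ 0.817

|Γ| = (S − 1)/(S + 1) = (9.95 − 1)/(9.95 + 1) = 8.95/10.9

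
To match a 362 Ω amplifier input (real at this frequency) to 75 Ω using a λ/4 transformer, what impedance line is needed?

Z_qwt ≈ 165 Ω

Z_qwt = √(Z_0·R_L) = √(75 × 362) = √27150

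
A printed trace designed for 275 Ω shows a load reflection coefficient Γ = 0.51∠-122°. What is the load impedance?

Z_L = Z_0·(1 + Γ)/(1 − Γ) = 275·(0.73 − j0.433)/(1.27 + j0.433)

Z_L ≈ 113 − j132 Ω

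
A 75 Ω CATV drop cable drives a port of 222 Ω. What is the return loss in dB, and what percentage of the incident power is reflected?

RL ≈ 6.11 dB; 24.5% of incident power reflected

Γ = (222 − 75)/(222 + 75) = 0.495
RL = −20·log₁₀(0.495) = 6.11 dB
P_refl/P_inc = |Γ|² = 0.245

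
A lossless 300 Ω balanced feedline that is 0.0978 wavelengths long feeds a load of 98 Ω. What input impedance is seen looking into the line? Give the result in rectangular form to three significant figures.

Z_in ≈ 139 + j180 Ω

βl = 2π × 0.0978 = 35.2°
tan(βl) = tan(35.2°) = 0.706
Z_in = Z_0·(Z_L + jZ_0·tanβl)/(Z_0 + jZ_L·tanβl)
     = 300·(98 + j212)/(300 + j69.2)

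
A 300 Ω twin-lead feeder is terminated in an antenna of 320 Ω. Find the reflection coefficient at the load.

Γ = 0.0323

Γ = (Z_L − Z_0)/(Z_L + Z_0) = (320 − 300)/(320 + 300) = 20/620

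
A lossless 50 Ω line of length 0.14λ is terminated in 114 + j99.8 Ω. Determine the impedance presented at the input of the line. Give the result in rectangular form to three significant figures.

βl = 2π × 0.14 = 50.4°
tan(βl) = tan(50.4°) = 1.21
Z_in = Z_0·(Z_L + jZ_0·tanβl)/(Z_0 + jZ_L·tanβl)
     = 50·(114 + j160)/(-70.6 + j138)

Z_in ≈ 29.3 − j56.4 Ω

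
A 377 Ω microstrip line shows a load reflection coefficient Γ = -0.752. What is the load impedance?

Z_L = Z_0·(1 + Γ)/(1 − Γ) = 377·(0.248)/(1.75)

Z_L ≈ 53.4 Ω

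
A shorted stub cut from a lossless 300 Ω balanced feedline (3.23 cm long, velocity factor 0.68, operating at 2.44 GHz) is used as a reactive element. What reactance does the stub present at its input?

X_in ≈ -260 Ω (capacitive)

λ = v/f = 0.68·c / 2.44 GHz = 0.0836 m
βl = 2π·l/λ = 2π × 0.386 = 139°
tan(βl) = -0.867
For a shorted stub, Z_in = jZ_0·tan(βl)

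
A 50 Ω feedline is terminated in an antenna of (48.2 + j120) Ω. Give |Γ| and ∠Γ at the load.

Γ = (Z_L − Z_0)/(Z_L + Z_0) = (-1.8 + j120)/(98.2 + j120)
|Γ| = 120/155 = 0.774

Γ ≈ 0.774 ∠ 40.2°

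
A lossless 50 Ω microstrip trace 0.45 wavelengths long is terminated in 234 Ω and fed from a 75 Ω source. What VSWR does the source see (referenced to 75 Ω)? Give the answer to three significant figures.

VSWR ≈ 3.51

βl = 2π × 0.45 = 162°
tan(βl) = -0.325
Z_in = Z_0·(Z_L + jZ_0·tanβl)/(Z_0 + jZ_L·tanβl) = 78.1 + j103 Ω
Γ_s = (Z_in − Z_s)/(Z_in + Z_s) = (3.1 + j103)/(153 + j103), |Γ_s| = 0.557
VSWR = (1 + |Γ_s|)/(1 − |Γ_s|)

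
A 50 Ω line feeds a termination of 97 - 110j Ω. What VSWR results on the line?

VSWR ≈ 4.74

Γ = (Z_L − Z_0)/(Z_L + Z_0) = (47 − j110)/(147 − j110)
|Γ| = 120/184 = 0.652
VSWR = (1 + |Γ|)/(1 − |Γ|) = 1.65/0.348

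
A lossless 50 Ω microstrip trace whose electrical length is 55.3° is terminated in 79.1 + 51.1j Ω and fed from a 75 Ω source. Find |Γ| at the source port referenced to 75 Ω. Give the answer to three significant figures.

|Γ| ≈ 0.418

tan(βl) = 1.44
Z_in = Z_0·(Z_L + jZ_0·tanβl)/(Z_0 + jZ_L·tanβl) = 44.8 − j44 Ω
Γ_s = (Z_in − Z_s)/(Z_in + Z_s) = (-30.2 − j44)/(120 − j44), |Γ_s| = 0.418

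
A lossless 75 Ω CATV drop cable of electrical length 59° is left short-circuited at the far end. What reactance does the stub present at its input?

tan(βl) = 1.66
For a short-circuited stub, Z_in = jZ_0·tan(βl)

X_in ≈ 125 Ω (inductive)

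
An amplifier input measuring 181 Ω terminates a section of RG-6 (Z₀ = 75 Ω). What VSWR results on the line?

VSWR ≈ 2.41

For a purely resistive load, VSWR = R_L/Z_0 or Z_0/R_L (whichever > 1) = 181/75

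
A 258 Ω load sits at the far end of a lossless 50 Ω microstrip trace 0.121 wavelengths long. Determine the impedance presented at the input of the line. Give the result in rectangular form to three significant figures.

Z_in ≈ 19.6 − j48.6 Ω

βl = 2π × 0.121 = 43.6°
tan(βl) = tan(43.6°) = 0.951
Z_in = Z_0·(Z_L + jZ_0·tanβl)/(Z_0 + jZ_L·tanβl)
     = 50·(258 + j47.5)/(50 + j245)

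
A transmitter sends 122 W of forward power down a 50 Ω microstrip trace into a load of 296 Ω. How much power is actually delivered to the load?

P_delivered ≈ 60.3 W

Γ = (296 − 50)/(296 + 50) = 0.711
|Γ|² = 0.505
P_refl = |Γ|²·P_inc = 61.7 W, P_del = (1 − |Γ|²)·P_inc = 60.3 W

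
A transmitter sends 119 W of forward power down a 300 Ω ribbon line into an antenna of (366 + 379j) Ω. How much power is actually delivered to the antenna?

P_delivered ≈ 89 W

|Γ| = |(66 + j379)/(666 + j379)| = 0.502
|Γ|² = 0.252
P_refl = |Γ|²·P_inc = 30 W, P_del = (1 − |Γ|²)·P_inc = 89 W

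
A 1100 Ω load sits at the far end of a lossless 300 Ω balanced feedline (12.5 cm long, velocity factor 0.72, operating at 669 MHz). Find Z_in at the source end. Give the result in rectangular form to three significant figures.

λ = v/f = 0.72·c / 669 MHz = 0.323 m
βl = 2π·l/λ = 2π × 0.387 = 139°
tan(βl) = tan(139°) = -0.858
Z_in = Z_0·(Z_L + jZ_0·tanβl)/(Z_0 + jZ_L·tanβl)
     = 300·(1100 − j257)/(300 − j944)

Z_in ≈ 175 + j294 Ω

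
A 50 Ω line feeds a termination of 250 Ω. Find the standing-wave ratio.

For a purely resistive load, VSWR = R_L/Z_0 or Z_0/R_L (whichever > 1) = 250/50

VSWR ≈ 5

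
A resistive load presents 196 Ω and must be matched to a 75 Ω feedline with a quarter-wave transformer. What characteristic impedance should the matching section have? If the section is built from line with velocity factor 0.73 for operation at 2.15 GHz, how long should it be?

Z_qwt ≈ 121 Ω; length ≈ 2.55 cm

Z_qwt = √(Z_0·R_L) = √(75 × 196) = √14700
λ = 0.73·c/f = 0.102 m, so l = λ/4 = 0.0255 m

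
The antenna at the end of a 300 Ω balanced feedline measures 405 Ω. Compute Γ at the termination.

Γ = (Z_L − Z_0)/(Z_L + Z_0) = (405 − 300)/(405 + 300) = 105/705

Γ = 0.149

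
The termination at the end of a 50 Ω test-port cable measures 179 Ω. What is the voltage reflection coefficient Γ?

Γ = (Z_L − Z_0)/(Z_L + Z_0) = (179 − 50)/(179 + 50) = 129/229

Γ = 0.563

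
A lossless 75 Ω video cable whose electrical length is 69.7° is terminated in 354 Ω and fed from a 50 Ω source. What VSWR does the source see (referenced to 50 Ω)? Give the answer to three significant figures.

VSWR ≈ 3.64

tan(βl) = 2.7
Z_in = Z_0·(Z_L + jZ_0·tanβl)/(Z_0 + jZ_L·tanβl) = 18 − j26.3 Ω
Γ_s = (Z_in − Z_s)/(Z_in + Z_s) = (-32 − j26.3)/(68 − j26.3), |Γ_s| = 0.569
VSWR = (1 + |Γ_s|)/(1 − |Γ_s|)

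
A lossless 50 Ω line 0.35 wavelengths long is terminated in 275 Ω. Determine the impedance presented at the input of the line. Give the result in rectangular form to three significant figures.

βl = 2π × 0.35 = 126°
tan(βl) = tan(126°) = -1.38
Z_in = Z_0·(Z_L + jZ_0·tanβl)/(Z_0 + jZ_L·tanβl)
     = 50·(275 − j68.8)/(50 − j379)

Z_in ≈ 13.7 + j34.5 Ω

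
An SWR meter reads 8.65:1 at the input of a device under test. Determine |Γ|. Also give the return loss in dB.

|Γ| ≈ 0.793; return loss ≈ 2.02 dB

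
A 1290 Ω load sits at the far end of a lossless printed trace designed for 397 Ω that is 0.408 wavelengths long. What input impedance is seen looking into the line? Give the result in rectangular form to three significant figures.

βl = 2π × 0.408 = 147°
tan(βl) = tan(147°) = -0.652
Z_in = Z_0·(Z_L + jZ_0·tanβl)/(Z_0 + jZ_L·tanβl)
     = 397·(1290 − j259)/(397 − j842)

Z_in ≈ 335 + j451 Ω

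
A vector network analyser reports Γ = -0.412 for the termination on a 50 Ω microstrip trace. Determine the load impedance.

Z_L ≈ 20.8 Ω

Z_L = Z_0·(1 + Γ)/(1 − Γ) = 50·(0.588)/(1.41)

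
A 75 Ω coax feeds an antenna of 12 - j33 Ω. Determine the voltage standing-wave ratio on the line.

Γ = (Z_L − Z_0)/(Z_L + Z_0) = (-63 − j33)/(87 − j33)
|Γ| = 71.1/93 = 0.764
VSWR = (1 + |Γ|)/(1 − |Γ|) = 1.76/0.236

VSWR ≈ 7.49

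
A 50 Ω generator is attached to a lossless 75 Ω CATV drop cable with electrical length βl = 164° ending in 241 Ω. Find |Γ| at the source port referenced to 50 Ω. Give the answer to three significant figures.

|Γ| ≈ 0.645

tan(βl) = -0.287
Z_in = Z_0·(Z_L + jZ_0·tanβl)/(Z_0 + jZ_L·tanβl) = 141 + j108 Ω
Γ_s = (Z_in − Z_s)/(Z_in + Z_s) = (91.1 + j108)/(191 + j108), |Γ_s| = 0.645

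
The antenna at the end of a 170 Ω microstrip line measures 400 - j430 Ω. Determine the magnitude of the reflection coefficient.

Γ = (Z_L − Z_0)/(Z_L + Z_0) = (230 − j430)/(570 − j430)
|Γ| = 488/714

|Γ| ≈ 0.683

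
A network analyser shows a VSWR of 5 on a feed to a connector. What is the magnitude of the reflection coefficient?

|Γ| = (S − 1)/(S + 1) = (5 − 1)/(5 + 1) = 4/6

|Γ| ≈ 0.667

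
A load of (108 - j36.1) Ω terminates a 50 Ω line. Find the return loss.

RL ≈ 7.5 dB

Γ = (58 − j36.1)/(158 − j36.1), |Γ| = 0.422
RL = −20·log₁₀|Γ| = −20·log₁₀(0.422)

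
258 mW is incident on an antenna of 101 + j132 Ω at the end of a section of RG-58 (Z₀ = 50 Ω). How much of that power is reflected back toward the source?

|Γ| = |(51 + j132)/(151 + j132)| = 0.706
|Γ|² = 0.498
P_refl = |Γ|²·P_inc = 128 mW, P_del = (1 − |Γ|²)·P_inc = 130 mW

P_reflected ≈ 128 mW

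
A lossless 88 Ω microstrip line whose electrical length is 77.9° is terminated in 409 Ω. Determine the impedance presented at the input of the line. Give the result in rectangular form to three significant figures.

tan(βl) = tan(77.9°) = 4.66
Z_in = Z_0·(Z_L + jZ_0·tanβl)/(Z_0 + jZ_L·tanβl)
     = 88·(409 + j410)/(88 + j1910)

Z_in ≈ 19.8 − j18 Ω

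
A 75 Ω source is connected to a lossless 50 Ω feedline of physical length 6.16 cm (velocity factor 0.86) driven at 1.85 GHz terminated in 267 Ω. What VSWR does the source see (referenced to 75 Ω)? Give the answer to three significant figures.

VSWR ≈ 4.15

λ = v/f = 0.86·c / 1.85 GHz = 0.139 m
βl = 2π·l/λ = 2π × 0.442 = 159°
tan(βl) = -0.384
Z_in = Z_0·(Z_L + jZ_0·tanβl)/(Z_0 + jZ_L·tanβl) = 58.9 + j102 Ω
Γ_s = (Z_in − Z_s)/(Z_in + Z_s) = (-16.1 + j102)/(134 + j102), |Γ_s| = 0.612
VSWR = (1 + |Γ_s|)/(1 − |Γ_s|)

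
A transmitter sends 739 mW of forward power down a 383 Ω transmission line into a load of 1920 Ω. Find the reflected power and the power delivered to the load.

Γ = (1920 − 383)/(1920 + 383) = 0.667
|Γ|² = 0.445
P_refl = |Γ|²·P_inc = 329 mW, P_del = (1 − |Γ|²)·P_inc = 410 mW

P_reflected ≈ 329 mW; P_delivered ≈ 410 mW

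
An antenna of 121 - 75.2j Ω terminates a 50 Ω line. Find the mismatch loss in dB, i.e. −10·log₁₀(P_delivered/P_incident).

Γ = (71 − j75.2)/(171 − j75.2), |Γ| = 0.554
|Γ|² = 0.307, so P_del/P_inc = 1 − |Γ|² = 0.693
ML = −10·log₁₀(1 − |Γ|²)

mismatch loss ≈ 1.59 dB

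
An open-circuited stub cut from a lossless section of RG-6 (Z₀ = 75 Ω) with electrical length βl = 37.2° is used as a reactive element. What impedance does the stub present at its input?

Z_in ≈ −j98.8 Ω

tan(βl) = 0.759
For an open-circuited stub, Z_in = −jZ_0·cot(βl) = −jZ_0/tan(βl)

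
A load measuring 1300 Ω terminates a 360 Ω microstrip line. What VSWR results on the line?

VSWR ≈ 3.61

For a purely resistive load, VSWR = R_L/Z_0 or Z_0/R_L (whichever > 1) = 1300/360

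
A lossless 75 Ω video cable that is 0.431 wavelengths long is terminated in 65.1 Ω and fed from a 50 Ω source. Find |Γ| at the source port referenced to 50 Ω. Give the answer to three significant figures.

βl = 2π × 0.431 = 155°
tan(βl) = -0.463
Z_in = Z_0·(Z_L + jZ_0·tanβl)/(Z_0 + jZ_L·tanβl) = 68.1 − j7.37 Ω
Γ_s = (Z_in − Z_s)/(Z_in + Z_s) = (18.1 − j7.37)/(118 − j7.37), |Γ_s| = 0.165

|Γ| ≈ 0.165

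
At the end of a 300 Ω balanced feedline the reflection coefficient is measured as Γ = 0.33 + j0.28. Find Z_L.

Z_L ≈ 462 + j319 Ω

Z_L = Z_0·(1 + Γ)/(1 − Γ) = 300·(1.33 + j0.28)/(0.67 − j0.28)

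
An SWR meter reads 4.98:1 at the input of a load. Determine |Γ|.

|Γ| = (S − 1)/(S + 1) = (4.98 − 1)/(4.98 + 1) = 3.98/5.98

|Γ| ≈ 0.666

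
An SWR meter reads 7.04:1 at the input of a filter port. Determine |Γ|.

|Γ| ≈ 0.751

|Γ| = (S − 1)/(S + 1) = (7.04 − 1)/(7.04 + 1) = 6.04/8.04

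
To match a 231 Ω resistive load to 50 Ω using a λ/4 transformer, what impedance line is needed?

Z_qwt = √(Z_0·R_L) = √(50 × 231) = √11550

Z_qwt ≈ 107 Ω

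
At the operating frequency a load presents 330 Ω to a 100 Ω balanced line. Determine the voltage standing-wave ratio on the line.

Γ = (330 − 100)/(330 + 100) = 0.535
VSWR = (1 + 0.535)/(1 − 0.535)

VSWR ≈ 3.3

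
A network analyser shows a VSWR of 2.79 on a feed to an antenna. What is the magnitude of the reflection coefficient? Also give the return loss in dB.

|Γ| = (S − 1)/(S + 1) = (2.79 − 1)/(2.79 + 1) = 1.79/3.79
RL = −20·log₁₀|Γ| = −20·log₁₀(0.472)

|Γ| ≈ 0.472; return loss ≈ 6.52 dB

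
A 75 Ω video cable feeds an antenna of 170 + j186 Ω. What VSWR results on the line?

VSWR ≈ 5.23

Γ = (Z_L − Z_0)/(Z_L + Z_0) = (95 + j186)/(245 + j186)
|Γ| = 209/308 = 0.679
VSWR = (1 + |Γ|)/(1 − |Γ|) = 1.68/0.321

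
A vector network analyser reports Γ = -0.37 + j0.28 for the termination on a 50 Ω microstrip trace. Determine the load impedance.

Z_L ≈ 20.1 + j14.3 Ω

Z_L = Z_0·(1 + Γ)/(1 − Γ) = 50·(0.63 + j0.28)/(1.37 − j0.28)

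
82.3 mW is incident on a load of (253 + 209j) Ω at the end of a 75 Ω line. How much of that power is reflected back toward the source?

P_reflected ≈ 41 mW

|Γ| = |(178 + j209)/(328 + j209)| = 0.706
|Γ|² = 0.498
P_refl = |Γ|²·P_inc = 41 mW, P_del = (1 − |Γ|²)·P_inc = 41.3 mW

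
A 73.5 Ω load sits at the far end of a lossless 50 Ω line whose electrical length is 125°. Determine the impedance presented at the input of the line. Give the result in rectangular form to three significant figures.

Z_in ≈ 41.3 + j15.3 Ω

tan(βl) = tan(125°) = -1.43
Z_in = Z_0·(Z_L + jZ_0·tanβl)/(Z_0 + jZ_L·tanβl)
     = 50·(73.5 − j71.4)/(50 − j105)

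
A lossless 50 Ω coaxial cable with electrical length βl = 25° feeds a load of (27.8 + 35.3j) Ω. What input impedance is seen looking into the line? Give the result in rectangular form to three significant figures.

tan(βl) = tan(25°) = 0.466
Z_in = Z_0·(Z_L + jZ_0·tanβl)/(Z_0 + jZ_L·tanβl)
     = 50·(27.8 + j58.6)/(33.5 + j13)

Z_in ≈ 65.4 + j62.1 Ω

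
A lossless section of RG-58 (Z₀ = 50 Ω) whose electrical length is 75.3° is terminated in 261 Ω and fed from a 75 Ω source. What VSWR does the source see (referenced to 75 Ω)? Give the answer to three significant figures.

VSWR ≈ 7.56

tan(βl) = 3.81
Z_in = Z_0·(Z_L + jZ_0·tanβl)/(Z_0 + jZ_L·tanβl) = 10.2 − j12.6 Ω
Γ_s = (Z_in − Z_s)/(Z_in + Z_s) = (-64.8 − j12.6)/(85.2 − j12.6), |Γ_s| = 0.766
VSWR = (1 + |Γ_s|)/(1 − |Γ_s|)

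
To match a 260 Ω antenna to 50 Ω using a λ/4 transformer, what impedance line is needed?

Z_qwt ≈ 114 Ω

Z_qwt = √(Z_0·R_L) = √(50 × 260) = √13000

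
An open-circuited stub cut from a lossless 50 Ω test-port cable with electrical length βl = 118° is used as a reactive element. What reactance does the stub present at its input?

tan(βl) = -1.88
For an open-circuited stub, Z_in = −jZ_0·cot(βl) = −jZ_0/tan(βl)

X_in ≈ 26.6 Ω (inductive)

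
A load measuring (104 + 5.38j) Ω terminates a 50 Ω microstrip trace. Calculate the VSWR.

VSWR ≈ 2.09

Γ = (Z_L − Z_0)/(Z_L + Z_0) = (54 + j5.38)/(154 + j5.38)
|Γ| = 54.3/154 = 0.352
VSWR = (1 + |Γ|)/(1 − |Γ|) = 1.35/0.648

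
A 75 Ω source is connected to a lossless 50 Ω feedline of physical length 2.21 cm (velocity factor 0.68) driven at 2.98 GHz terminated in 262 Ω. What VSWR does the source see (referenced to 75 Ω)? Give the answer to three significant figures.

λ = v/f = 0.68·c / 2.98 GHz = 0.0685 m
βl = 2π·l/λ = 2π × 0.323 = 116°
tan(βl) = -2.03
Z_in = Z_0·(Z_L + jZ_0·tanβl)/(Z_0 + jZ_L·tanβl) = 11.8 + j23.5 Ω
Γ_s = (Z_in − Z_s)/(Z_in + Z_s) = (-63.2 + j23.5)/(86.8 + j23.5), |Γ_s| = 0.751
VSWR = (1 + |Γ_s|)/(1 − |Γ_s|)

VSWR ≈ 7.02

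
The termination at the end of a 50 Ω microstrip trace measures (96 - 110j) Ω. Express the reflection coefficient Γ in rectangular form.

Γ = (Z_L − Z_0)/(Z_L + Z_0) = (46 − j110)/(146 − j110)

Γ ≈ 0.563 − j0.329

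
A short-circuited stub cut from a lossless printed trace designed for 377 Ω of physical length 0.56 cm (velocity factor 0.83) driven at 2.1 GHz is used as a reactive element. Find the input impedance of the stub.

λ = v/f = 0.83·c / 2.1 GHz = 0.119 m
βl = 2π·l/λ = 2π × 0.0472 = 17°
tan(βl) = 0.306
For a short-circuited stub, Z_in = jZ_0·tan(βl)

Z_in ≈ +j115 Ω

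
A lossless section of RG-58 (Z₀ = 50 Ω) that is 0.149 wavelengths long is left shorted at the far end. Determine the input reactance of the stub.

X_in ≈ 67.9 Ω (inductive)

βl = 2π × 0.149 = 53.6°
tan(βl) = 1.36
For a shorted stub, Z_in = jZ_0·tan(βl)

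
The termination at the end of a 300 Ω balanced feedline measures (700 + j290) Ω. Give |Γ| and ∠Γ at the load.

Γ = (Z_L − Z_0)/(Z_L + Z_0) = (400 + j290)/(1000 + j290)
|Γ| = 494/1040 = 0.475

Γ ≈ 0.475 ∠ 19.8°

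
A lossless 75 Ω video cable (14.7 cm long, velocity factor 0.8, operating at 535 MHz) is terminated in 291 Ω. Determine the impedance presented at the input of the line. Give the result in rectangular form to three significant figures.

λ = v/f = 0.8·c / 535 MHz = 0.449 m
βl = 2π·l/λ = 2π × 0.328 = 118°
tan(βl) = tan(118°) = -1.88
Z_in = Z_0·(Z_L + jZ_0·tanβl)/(Z_0 + jZ_L·tanβl)
     = 75·(291 − j141)/(75 − j548)

Z_in ≈ 24.3 + j36.5 Ω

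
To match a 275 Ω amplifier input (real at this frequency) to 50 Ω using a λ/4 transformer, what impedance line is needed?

Z_qwt ≈ 117 Ω

Z_qwt = √(Z_0·R_L) = √(50 × 275) = √13750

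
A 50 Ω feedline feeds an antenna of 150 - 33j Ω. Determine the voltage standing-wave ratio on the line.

VSWR ≈ 3.16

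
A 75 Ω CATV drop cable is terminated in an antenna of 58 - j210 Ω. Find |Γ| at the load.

|Γ| ≈ 0.848

Γ = (Z_L − Z_0)/(Z_L + Z_0) = (-17 − j210)/(133 − j210)
|Γ| = 211/249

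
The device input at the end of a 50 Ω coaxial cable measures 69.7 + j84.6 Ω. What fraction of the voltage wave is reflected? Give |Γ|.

|Γ| ≈ 0.593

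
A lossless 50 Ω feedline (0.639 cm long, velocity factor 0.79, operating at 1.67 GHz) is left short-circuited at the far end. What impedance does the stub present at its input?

Z_in ≈ +j14.5 Ω

λ = v/f = 0.79·c / 1.67 GHz = 0.142 m
βl = 2π·l/λ = 2π × 0.045 = 16.2°
tan(βl) = 0.291
For a short-circuited stub, Z_in = jZ_0·tan(βl)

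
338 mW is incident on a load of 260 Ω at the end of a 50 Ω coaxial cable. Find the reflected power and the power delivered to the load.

Γ = (260 − 50)/(260 + 50) = 0.677
|Γ|² = 0.459
P_refl = |Γ|²·P_inc = 155 mW, P_del = (1 − |Γ|²)·P_inc = 183 mW

P_reflected ≈ 155 mW; P_delivered ≈ 183 mW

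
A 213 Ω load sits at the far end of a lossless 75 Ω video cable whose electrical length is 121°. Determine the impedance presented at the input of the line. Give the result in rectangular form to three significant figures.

Z_in ≈ 34.4 + j37.8 Ω

tan(βl) = tan(121°) = -1.66
Z_in = Z_0·(Z_L + jZ_0·tanβl)/(Z_0 + jZ_L·tanβl)
     = 75·(213 − j125)/(75 − j354)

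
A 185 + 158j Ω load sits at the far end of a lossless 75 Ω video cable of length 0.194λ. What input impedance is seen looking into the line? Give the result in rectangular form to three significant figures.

βl = 2π × 0.194 = 69.8°
tan(βl) = tan(69.8°) = 2.72
Z_in = Z_0·(Z_L + jZ_0·tanβl)/(Z_0 + jZ_L·tanβl)
     = 75·(185 + j362)/(-355 + j504)

Z_in ≈ 23 − j43.8 Ω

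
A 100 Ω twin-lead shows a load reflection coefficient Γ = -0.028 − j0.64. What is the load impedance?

Z_L ≈ 40.2 − j87.3 Ω

Z_L = Z_0·(1 + Γ)/(1 − Γ) = 100·(0.972 − j0.64)/(1.03 + j0.64)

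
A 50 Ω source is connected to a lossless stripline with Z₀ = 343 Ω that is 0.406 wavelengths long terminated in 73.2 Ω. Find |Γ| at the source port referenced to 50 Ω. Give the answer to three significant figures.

βl = 2π × 0.406 = 146°
tan(βl) = -0.67
Z_in = Z_0·(Z_L + jZ_0·tanβl)/(Z_0 + jZ_L·tanβl) = 104 − j215 Ω
Γ_s = (Z_in − Z_s)/(Z_in + Z_s) = (54 − j215)/(154 − j215), |Γ_s| = 0.838

|Γ| ≈ 0.838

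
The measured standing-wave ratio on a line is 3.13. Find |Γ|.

|Γ| = (S − 1)/(S + 1) = (3.13 − 1)/(3.13 + 1) = 2.13/4.13

|Γ| ≈ 0.516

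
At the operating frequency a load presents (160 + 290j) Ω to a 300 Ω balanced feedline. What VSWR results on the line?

Γ = (Z_L − Z_0)/(Z_L + Z_0) = (-140 + j290)/(460 + j290)
|Γ| = 322/544 = 0.592
VSWR = (1 + |Γ|)/(1 − |Γ|) = 1.59/0.408

VSWR ≈ 3.9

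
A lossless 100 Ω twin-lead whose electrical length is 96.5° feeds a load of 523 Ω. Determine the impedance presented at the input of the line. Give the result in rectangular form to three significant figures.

tan(βl) = tan(96.5°) = -8.78
Z_in = Z_0·(Z_L + jZ_0·tanβl)/(Z_0 + jZ_L·tanβl)
     = 100·(523 − j878)/(100 − j4590)

Z_in ≈ 19.4 + j11 Ω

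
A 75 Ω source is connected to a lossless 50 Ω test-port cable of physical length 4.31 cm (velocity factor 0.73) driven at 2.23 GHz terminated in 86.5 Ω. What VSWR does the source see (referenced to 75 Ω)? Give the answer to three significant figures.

λ = v/f = 0.73·c / 2.23 GHz = 0.0982 m
βl = 2π·l/λ = 2π × 0.439 = 158°
tan(βl) = -0.404
Z_in = Z_0·(Z_L + jZ_0·tanβl)/(Z_0 + jZ_L·tanβl) = 67.6 + j27 Ω
Γ_s = (Z_in − Z_s)/(Z_in + Z_s) = (-7.41 + j27)/(143 + j27), |Γ_s| = 0.193
VSWR = (1 + |Γ_s|)/(1 − |Γ_s|)

VSWR ≈ 1.48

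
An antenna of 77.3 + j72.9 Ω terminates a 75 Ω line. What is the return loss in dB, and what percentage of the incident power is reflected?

Γ = (2.3 + j72.9)/(152.3 + j72.9), |Γ| = 0.432
RL = −20·log₁₀(0.432) = 7.29 dB
P_refl/P_inc = |Γ|² = 0.187

RL ≈ 7.29 dB; 18.7% of incident power reflected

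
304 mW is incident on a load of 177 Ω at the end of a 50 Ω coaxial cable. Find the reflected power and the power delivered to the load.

P_reflected ≈ 95.2 mW; P_delivered ≈ 209 mW

Γ = (177 − 50)/(177 + 50) = 0.559
|Γ|² = 0.313
P_refl = |Γ|²·P_inc = 95.2 mW, P_del = (1 − |Γ|²)·P_inc = 209 mW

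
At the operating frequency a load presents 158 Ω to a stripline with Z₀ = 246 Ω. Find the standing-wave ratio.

VSWR ≈ 1.56

Γ = (158 − 246)/(158 + 246) = -0.218
VSWR = (1 + 0.218)/(1 − 0.218)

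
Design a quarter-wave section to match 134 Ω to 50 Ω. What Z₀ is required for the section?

Z_qwt = √(Z_0·R_L) = √(50 × 134) = √6700

Z_qwt ≈ 81.9 Ω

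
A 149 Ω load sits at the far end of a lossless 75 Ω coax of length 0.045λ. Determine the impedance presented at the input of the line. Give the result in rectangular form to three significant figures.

βl = 2π × 0.045 = 16.2°
tan(βl) = tan(16.2°) = 0.291
Z_in = Z_0·(Z_L + jZ_0·tanβl)/(Z_0 + jZ_L·tanβl)
     = 75·(149 + j21.8)/(75 + j43.3)

Z_in ≈ 121 − j48.2 Ω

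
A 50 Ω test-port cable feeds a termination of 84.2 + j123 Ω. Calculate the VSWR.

Γ = (Z_L − Z_0)/(Z_L + Z_0) = (34.2 + j123)/(134.2 + j123)
|Γ| = 128/182 = 0.701
VSWR = (1 + |Γ|)/(1 − |Γ|) = 1.7/0.299

VSWR ≈ 5.7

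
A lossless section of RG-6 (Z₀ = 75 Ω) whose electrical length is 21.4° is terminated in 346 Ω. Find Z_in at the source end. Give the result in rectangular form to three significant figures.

Z_in ≈ 93.5 − j140 Ω

tan(βl) = tan(21.4°) = 0.392
Z_in = Z_0·(Z_L + jZ_0·tanβl)/(Z_0 + jZ_L·tanβl)
     = 75·(346 + j29.4)/(75 + j136)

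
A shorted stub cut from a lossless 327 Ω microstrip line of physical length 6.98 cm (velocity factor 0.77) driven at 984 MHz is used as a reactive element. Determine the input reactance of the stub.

X_in ≈ -1070 Ω (capacitive)

λ = v/f = 0.77·c / 984 MHz = 0.235 m
βl = 2π·l/λ = 2π × 0.297 = 107°
tan(βl) = -3.26
For a shorted stub, Z_in = jZ_0·tan(βl)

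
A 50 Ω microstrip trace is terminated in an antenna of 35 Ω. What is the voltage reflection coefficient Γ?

Γ = (Z_L − Z_0)/(Z_L + Z_0) = (35 − 50)/(35 + 50) = -15/85

Γ = -0.176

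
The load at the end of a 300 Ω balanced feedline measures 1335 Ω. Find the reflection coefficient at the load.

Γ = 0.633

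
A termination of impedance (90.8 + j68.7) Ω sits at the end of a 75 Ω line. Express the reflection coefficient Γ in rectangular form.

Γ ≈ 0.228 + j0.32

Γ = (Z_L − Z_0)/(Z_L + Z_0) = (15.8 + j68.7)/(165.8 + j68.7)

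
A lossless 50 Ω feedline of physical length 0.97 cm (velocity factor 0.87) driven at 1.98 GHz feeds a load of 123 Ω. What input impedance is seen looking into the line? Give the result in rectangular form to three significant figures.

Z_in ≈ 61.3 − j50.3 Ω

λ = v/f = 0.87·c / 1.98 GHz = 0.132 m
βl = 2π·l/λ = 2π × 0.0736 = 26.5°
tan(βl) = tan(26.5°) = 0.498
Z_in = Z_0·(Z_L + jZ_0·tanβl)/(Z_0 + jZ_L·tanβl)
     = 50·(123 + j24.9)/(50 + j61.3)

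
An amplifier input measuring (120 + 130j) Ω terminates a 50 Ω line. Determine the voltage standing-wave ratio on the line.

Γ = (Z_L − Z_0)/(Z_L + Z_0) = (70 + j130)/(170 + j130)
|Γ| = 148/214 = 0.69
VSWR = (1 + |Γ|)/(1 − |Γ|) = 1.69/0.31

VSWR ≈ 5.45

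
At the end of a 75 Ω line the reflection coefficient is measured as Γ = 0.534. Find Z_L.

Z_L ≈ 247 Ω

Z_L = Z_0·(1 + Γ)/(1 − Γ) = 75·(1.53)/(0.466)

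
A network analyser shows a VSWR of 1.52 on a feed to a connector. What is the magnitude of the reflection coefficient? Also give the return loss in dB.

|Γ| ≈ 0.206; return loss ≈ 13.7 dB

|Γ| = (S − 1)/(S + 1) = (1.52 − 1)/(1.52 + 1) = 0.52/2.52
RL = −20·log₁₀|Γ| = −20·log₁₀(0.206)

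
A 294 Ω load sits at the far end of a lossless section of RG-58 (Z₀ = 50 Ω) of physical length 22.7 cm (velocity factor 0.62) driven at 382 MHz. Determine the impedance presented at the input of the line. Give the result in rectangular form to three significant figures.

λ = v/f = 0.62·c / 382 MHz = 0.487 m
βl = 2π·l/λ = 2π × 0.466 = 168°
tan(βl) = tan(168°) = -0.216
Z_in = Z_0·(Z_L + jZ_0·tanβl)/(Z_0 + jZ_L·tanβl)
     = 50·(294 − j10.8)/(50 − j63.4)

Z_in ≈ 118 + j139 Ω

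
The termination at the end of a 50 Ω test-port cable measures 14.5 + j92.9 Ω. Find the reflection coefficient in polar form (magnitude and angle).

Γ = (Z_L − Z_0)/(Z_L + Z_0) = (-35.5 + j92.9)/(64.5 + j92.9)
|Γ| = 99.5/113 = 0.879

Γ ≈ 0.879 ∠ 55.7°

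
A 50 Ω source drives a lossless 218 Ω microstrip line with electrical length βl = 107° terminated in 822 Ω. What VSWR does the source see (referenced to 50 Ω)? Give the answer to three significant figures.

tan(βl) = -3.27
Z_in = Z_0·(Z_L + jZ_0·tanβl)/(Z_0 + jZ_L·tanβl) = 62.8 + j61.6 Ω
Γ_s = (Z_in − Z_s)/(Z_in + Z_s) = (12.8 + j61.6)/(113 + j61.6), |Γ_s| = 0.489
VSWR = (1 + |Γ_s|)/(1 − |Γ_s|)

VSWR ≈ 2.92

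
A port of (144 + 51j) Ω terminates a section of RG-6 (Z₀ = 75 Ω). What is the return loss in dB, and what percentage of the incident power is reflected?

RL ≈ 8.37 dB; 14.6% of incident power reflected

Γ = (69 + j51)/(219 + j51), |Γ| = 0.382
RL = −20·log₁₀(0.382) = 8.37 dB
P_refl/P_inc = |Γ|² = 0.146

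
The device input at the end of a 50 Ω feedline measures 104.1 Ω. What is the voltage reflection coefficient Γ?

Γ = (Z_L − Z_0)/(Z_L + Z_0) = (104.1 − 50)/(104.1 + 50) = 54.1/154.1

Γ = 0.351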